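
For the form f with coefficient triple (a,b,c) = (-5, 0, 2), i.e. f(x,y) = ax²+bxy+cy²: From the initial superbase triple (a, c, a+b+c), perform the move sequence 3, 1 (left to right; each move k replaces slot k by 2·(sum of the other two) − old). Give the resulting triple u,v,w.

start (-5,2,-3) = (f(1,0),f(0,1),f(1,1))
replace slot 3: 2·((-5)+2) − (-3) = -3 → (-5,2,-3)
replace slot 1: 2·(2+(-3)) − (-5) = 3 → (3,2,-3)

3,2,-3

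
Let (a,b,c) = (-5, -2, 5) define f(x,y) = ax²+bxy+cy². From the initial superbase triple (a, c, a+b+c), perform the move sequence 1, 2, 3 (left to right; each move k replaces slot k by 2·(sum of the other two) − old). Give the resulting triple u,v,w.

start (-5,5,-2) = (f(1,0),f(0,1),f(1,1))
replace slot 1: 2·(5+(-2)) − (-5) = 11 → (11,5,-2)
replace slot 2: 2·(11+(-2)) − 5 = 13 → (11,13,-2)
replace slot 3: 2·(11+13) − (-2) = 50 → (11,13,50)

11,13,50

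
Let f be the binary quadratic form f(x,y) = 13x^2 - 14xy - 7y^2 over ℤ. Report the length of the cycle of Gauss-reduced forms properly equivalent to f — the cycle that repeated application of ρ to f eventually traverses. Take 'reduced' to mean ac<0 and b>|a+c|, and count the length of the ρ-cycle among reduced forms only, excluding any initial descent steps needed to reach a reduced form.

D = 560, ⌊√D⌋ = 23
descent: ρ → (-7,14,13)  [lands on river]
river: ρ → (13,12,-8)
river: ρ → (-8,20,5)
river: ρ → (5,20,-8)
river: ρ → (-8,12,13)
river: ρ → (13,14,-7)
ρ-cycle length = 6 (tail of 1 descent step not counted)

6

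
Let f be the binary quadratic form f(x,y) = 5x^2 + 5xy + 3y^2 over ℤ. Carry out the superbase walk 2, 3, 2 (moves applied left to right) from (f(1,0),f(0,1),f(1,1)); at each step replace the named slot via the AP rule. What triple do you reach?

start (5,3,13) = (f(1,0),f(0,1),f(1,1))
replace slot 2: 2·(5+13) − 3 = 33 → (5,33,13)
replace slot 3: 2·(5+33) − 13 = 63 → (5,33,63)
replace slot 2: 2·(5+63) − 33 = 103 → (5,103,63)

5,103,63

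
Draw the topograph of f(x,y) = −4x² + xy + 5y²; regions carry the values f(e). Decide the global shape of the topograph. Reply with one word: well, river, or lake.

D = b²−4ac = 1² − 4·(-4)·5 = 81
D = 9² is a perfect square ⇒ form factors over ℤ ⇒ lakes

lake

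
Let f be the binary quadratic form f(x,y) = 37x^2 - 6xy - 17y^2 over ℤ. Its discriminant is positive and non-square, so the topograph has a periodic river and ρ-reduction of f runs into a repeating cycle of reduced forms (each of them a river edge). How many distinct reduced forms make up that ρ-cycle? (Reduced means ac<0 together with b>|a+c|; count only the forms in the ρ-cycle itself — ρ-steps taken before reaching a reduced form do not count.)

D = 2552, ⌊√D⌋ = 50
descent: ρ → (-17,40,14)  [lands on river]
river: ρ → (14,44,-11)
river: ρ → (-11,44,14)
river: ρ → (14,40,-17)
river: ρ → (-17,28,26)
river: ρ → (26,24,-19)
river: ρ → (-19,14,31)
river: ρ → (31,48,-2)
river: ρ → (-2,48,31)
river: ρ → (31,14,-19)
river: ρ → (-19,24,26)
river: ρ → (26,28,-17)
ρ-cycle length = 12 (tail of 1 descent step not counted)

12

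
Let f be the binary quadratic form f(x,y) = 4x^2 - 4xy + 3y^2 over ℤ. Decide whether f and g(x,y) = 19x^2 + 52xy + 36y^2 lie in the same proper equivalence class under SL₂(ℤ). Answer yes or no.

D₁ = -32, D₂ = -32
f: translate: b→4 (≡-4 mod 8), so (4,-4,3)→(4,4,3)
f: flip: (4,4,3)→(3,-4,4)
f: translate: b→2 (≡-4 mod 6), so (3,-4,4)→(3,2,3)
f: reduced (well bottom): (3,2,3) with a≤c, −a<b≤a
g: translate: b→14 (≡52 mod 38), so (19,52,36)→(19,14,3)
g: flip: (19,14,3)→(3,-14,19)
g: translate: b→-2 (≡-14 mod 6), so (3,-14,19)→(3,-2,3)
g: flip: (3,-2,3)→(3,2,3)
g: reduced (well bottom): (3,2,3) with a≤c, −a<b≤a
reduced forms (3, 2, 3) vs (3, 2, 3) ⇒ equivalent

yes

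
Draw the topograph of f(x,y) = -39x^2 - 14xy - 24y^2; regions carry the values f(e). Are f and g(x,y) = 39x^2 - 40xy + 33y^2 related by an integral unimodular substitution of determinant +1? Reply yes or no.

D₁ = -3548, D₂ = -3548
f is negative-definite; reduce −f:
−f: flip: (39,14,24)→(24,-14,39)
−f: reduced (well bottom): (24,-14,39) with a≤c, −a<b≤a
flip sign back: reduced form of f is (-24,14,-39)
g: translate: b→38 (≡-40 mod 78), so (39,-40,33)→(39,38,32)
g: flip: (39,38,32)→(32,-38,39)
g: translate: b→26 (≡-38 mod 64), so (32,-38,39)→(32,26,33)
g: reduced (well bottom): (32,26,33) with a≤c, −a<b≤a
reduced forms (-24, 14, -39) vs (32, 26, 33) ⇒ inequivalent

no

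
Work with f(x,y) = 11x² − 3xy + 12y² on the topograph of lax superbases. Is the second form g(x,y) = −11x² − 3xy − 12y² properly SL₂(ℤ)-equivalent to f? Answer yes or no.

D₁ = -519, D₂ = -519
f: reduced (well bottom): (11,-3,12) with a≤c, −a<b≤a
g is negative-definite; reduce −g:
−g: reduced (well bottom): (11,3,12) with a≤c, −a<b≤a
flip sign back: reduced form of g is (-11,-3,-12)
reduced forms (11, -3, 12) vs (-11, -3, -12) ⇒ inequivalent

no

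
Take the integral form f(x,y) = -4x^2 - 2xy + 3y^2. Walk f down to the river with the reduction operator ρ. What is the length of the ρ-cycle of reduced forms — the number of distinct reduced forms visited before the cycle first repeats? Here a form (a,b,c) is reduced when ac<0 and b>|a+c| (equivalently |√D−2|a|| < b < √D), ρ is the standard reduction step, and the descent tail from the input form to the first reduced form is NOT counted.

D = 52, ⌊√D⌋ = 7
descent: ρ → (3,2,-4)  [lands on river]
river: ρ → (-4,6,1)
river: ρ → (1,6,-4)
river: ρ → (-4,2,3)
river: ρ → (3,4,-3)
river: ρ → (-3,2,4)
river: ρ → (4,6,-1)
river: ρ → (-1,6,4)
river: ρ → (4,2,-3)
river: ρ → (-3,4,3)
ρ-cycle length = 10 (tail of 1 descent step not counted)

10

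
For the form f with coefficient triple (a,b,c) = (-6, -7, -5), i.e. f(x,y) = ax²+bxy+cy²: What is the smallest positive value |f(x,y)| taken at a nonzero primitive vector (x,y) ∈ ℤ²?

translate: b→-5 (≡7 mod 12), so (6,7,5)→(6,-5,4)
flip: (6,-5,4)→(4,5,6)
translate: b→-3 (≡5 mod 8), so (4,5,6)→(4,-3,5)
reduced (well bottom): (4,-3,5) with a≤c, −a<b≤a
well minimum |f| = |-4| = 4 (negative-definite)

4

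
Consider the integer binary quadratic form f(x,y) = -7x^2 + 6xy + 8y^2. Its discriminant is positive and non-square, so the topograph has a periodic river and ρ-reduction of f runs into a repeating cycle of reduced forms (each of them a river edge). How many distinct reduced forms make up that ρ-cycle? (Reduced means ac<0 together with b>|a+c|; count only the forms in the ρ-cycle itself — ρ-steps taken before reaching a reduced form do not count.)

D = 260, ⌊√D⌋ = 16
river: ρ → (8,10,-5)
river: ρ → (-5,10,8)
river: ρ → (8,6,-7)
river: ρ → (-7,8,7)
river: ρ → (7,6,-8)
river: ρ → (-8,10,5)
river: ρ → (5,10,-8)
river: ρ → (-8,6,7)
river: ρ → (7,8,-7)
river: ρ → (-7,6,8)
ρ-cycle length = 10 (tail of 0 descent steps not counted)

10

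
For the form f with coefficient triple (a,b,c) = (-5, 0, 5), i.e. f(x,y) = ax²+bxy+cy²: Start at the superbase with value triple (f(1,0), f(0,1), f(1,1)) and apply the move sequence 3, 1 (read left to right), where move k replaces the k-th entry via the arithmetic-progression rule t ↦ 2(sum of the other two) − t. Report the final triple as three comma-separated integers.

start (-5,5,0) = (f(1,0),f(0,1),f(1,1))
replace slot 3: 2·((-5)+5) − 0 = 0 → (-5,5,0)
replace slot 1: 2·(5+0) − (-5) = 15 → (15,5,0)

15,5,0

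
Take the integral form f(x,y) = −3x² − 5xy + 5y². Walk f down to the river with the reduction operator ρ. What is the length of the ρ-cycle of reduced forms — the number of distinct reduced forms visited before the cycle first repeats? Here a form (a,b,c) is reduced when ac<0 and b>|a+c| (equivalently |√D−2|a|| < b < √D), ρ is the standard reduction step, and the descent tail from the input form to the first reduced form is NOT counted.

D = 85, ⌊√D⌋ = 9
descent: ρ → (5,5,-3)  [lands on river]
river: ρ → (-3,7,3)
river: ρ → (3,5,-5)
river: ρ → (-5,5,3)
river: ρ → (3,7,-3)
river: ρ → (-3,5,5)
ρ-cycle length = 6 (tail of 1 descent step not counted)

6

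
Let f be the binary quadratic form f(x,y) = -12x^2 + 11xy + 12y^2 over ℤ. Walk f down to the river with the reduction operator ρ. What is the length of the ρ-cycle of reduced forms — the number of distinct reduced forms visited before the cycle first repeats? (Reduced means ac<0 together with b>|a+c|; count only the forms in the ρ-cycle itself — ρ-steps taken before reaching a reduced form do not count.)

D = 697, ⌊√D⌋ = 26
river: ρ → (12,13,-11)
river: ρ → (-11,9,14)
river: ρ → (14,19,-6)
river: ρ → (-6,17,17)
river: ρ → (17,17,-6)
river: ρ → (-6,19,14)
river: ρ → (14,9,-11)
river: ρ → (-11,13,12)
river: ρ → (12,11,-12)
river: ρ → (-12,13,11)
river: ρ → (11,9,-14)
river: ρ → (-14,19,6)
river: ρ → (6,17,-17)
river: ρ → (-17,17,6)
river: ρ → (6,19,-14)
river: ρ → (-14,9,11)
river: ρ → (11,13,-12)
river: ρ → (-12,11,12)
ρ-cycle length = 18 (tail of 0 descent steps not counted)

18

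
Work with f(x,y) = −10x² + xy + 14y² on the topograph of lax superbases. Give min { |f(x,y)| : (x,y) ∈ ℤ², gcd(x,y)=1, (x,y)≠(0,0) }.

descent: ρ → (14,-1,-10)
descent: ρ → (-10,21,3)  [lands on river]
river: ρ → (3,21,-10)
river: ρ → (-10,19,5)
river: ρ → (5,21,-6)
river: ρ → (-6,15,14)
river: ρ → (14,13,-7)
river: ρ → (-7,15,12)
river: ρ → (12,9,-10)
river: ρ → (-10,11,11)
river: ρ → (11,11,-10)
river: ρ → (-10,9,12)
river: ρ → (12,15,-7)
river: ρ → (-7,13,14)
river: ρ → (14,15,-6)
river: ρ → (-6,21,5)
river: ρ → (5,19,-10)
closes: descent 2, river 16
min |a| on river = 3

3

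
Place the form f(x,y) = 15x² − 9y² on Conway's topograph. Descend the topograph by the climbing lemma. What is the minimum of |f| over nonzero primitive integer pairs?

descent: ρ → (-9,18,6)  [lands on river]
river: ρ → (6,18,-9)
closes: descent 1, river 2
min |a| on river = 6

6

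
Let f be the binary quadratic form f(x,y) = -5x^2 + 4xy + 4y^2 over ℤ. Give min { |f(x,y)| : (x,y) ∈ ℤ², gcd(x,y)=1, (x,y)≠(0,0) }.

river: ρ → (4,4,-5)
river: ρ → (-5,6,3)
river: ρ → (3,6,-5)
river: ρ → (-5,4,4)
closes: descent 0, river 4
min |a| on river = 3

3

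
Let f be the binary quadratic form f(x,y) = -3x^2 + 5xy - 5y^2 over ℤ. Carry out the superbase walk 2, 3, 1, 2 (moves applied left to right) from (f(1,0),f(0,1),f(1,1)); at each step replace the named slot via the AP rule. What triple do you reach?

start (-3,-5,-3) = (f(1,0),f(0,1),f(1,1))
replace slot 2: 2·((-3)+(-3)) − (-5) = -7 → (-3,-7,-3)
replace slot 3: 2·((-3)+(-7)) − (-3) = -17 → (-3,-7,-17)
replace slot 1: 2·((-7)+(-17)) − (-3) = -45 → (-45,-7,-17)
replace slot 2: 2·((-45)+(-17)) − (-7) = -117 → (-45,-117,-17)

-45,-117,-17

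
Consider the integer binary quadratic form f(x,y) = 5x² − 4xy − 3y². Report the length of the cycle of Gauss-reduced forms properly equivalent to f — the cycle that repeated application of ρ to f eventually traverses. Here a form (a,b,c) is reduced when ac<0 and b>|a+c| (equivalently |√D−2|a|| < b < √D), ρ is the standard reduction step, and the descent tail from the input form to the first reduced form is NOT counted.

D = 76, ⌊√D⌋ = 8
descent: ρ → (-3,4,5)  [lands on river]
river: ρ → (5,6,-2)
river: ρ → (-2,6,5)
river: ρ → (5,4,-3)
river: ρ → (-3,8,1)
river: ρ → (1,8,-3)
ρ-cycle length = 6 (tail of 1 descent step not counted)

6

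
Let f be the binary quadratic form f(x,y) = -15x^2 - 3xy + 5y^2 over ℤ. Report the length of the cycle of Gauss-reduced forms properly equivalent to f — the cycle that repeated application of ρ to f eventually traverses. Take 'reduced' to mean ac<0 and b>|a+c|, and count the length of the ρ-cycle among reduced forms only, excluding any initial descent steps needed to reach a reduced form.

D = 309, ⌊√D⌋ = 17
descent: ρ → (5,13,-7)  [lands on river]
river: ρ → (-7,15,3)
river: ρ → (3,15,-7)
river: ρ → (-7,13,5)
river: ρ → (5,17,-1)
river: ρ → (-1,17,5)
ρ-cycle length = 6 (tail of 1 descent step not counted)

6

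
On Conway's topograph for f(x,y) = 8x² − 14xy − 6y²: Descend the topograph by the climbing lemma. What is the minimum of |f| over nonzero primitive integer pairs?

descent: ρ → (-6,14,8)  [lands on river]
river: ρ → (8,18,-2)
river: ρ → (-2,18,8)
river: ρ → (8,14,-6)
river: ρ → (-6,10,12)
river: ρ → (12,14,-4)
river: ρ → (-4,18,4)
river: ρ → (4,14,-12)
river: ρ → (-12,10,6)
river: ρ → (6,14,-8)
river: ρ → (-8,18,2)
river: ρ → (2,18,-8)
river: ρ → (-8,14,6)
river: ρ → (6,10,-12)
river: ρ → (-12,14,4)
river: ρ → (4,18,-4)
river: ρ → (-4,14,12)
river: ρ → (12,10,-6)
closes: descent 1, river 18
min |a| on river = 2

2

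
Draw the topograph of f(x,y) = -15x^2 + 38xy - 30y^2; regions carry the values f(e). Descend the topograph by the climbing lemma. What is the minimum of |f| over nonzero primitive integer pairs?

translate: b→-8 (≡-38 mod 30), so (15,-38,30)→(15,-8,7)
flip: (15,-8,7)→(7,8,15)
translate: b→-6 (≡8 mod 14), so (7,8,15)→(7,-6,14)
reduced (well bottom): (7,-6,14) with a≤c, −a<b≤a
well minimum |f| = |-7| = 7 (negative-definite)

7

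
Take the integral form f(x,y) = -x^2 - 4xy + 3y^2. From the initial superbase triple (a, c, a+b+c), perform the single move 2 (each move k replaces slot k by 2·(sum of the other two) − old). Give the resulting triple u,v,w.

start (-1,3,-2) = (f(1,0),f(0,1),f(1,1))
replace slot 2: 2·((-1)+(-2)) − 3 = -9 → (-1,-9,-2)

-1,-9,-2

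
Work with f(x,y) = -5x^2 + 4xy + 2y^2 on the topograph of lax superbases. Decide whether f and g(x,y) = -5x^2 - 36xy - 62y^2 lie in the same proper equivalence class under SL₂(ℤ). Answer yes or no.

D₁ = 56, D₂ = 56
river cycle of f (length 4): (2, 4, -5), (-5, 6, 1), (1, 6, -5), (-5, 4, 2)
river cycle of g (length 4): (-5, 4, 2), (2, 4, -5), (-5, 6, 1), (1, 6, -5)
cycles coincide ⇒ equivalent

yes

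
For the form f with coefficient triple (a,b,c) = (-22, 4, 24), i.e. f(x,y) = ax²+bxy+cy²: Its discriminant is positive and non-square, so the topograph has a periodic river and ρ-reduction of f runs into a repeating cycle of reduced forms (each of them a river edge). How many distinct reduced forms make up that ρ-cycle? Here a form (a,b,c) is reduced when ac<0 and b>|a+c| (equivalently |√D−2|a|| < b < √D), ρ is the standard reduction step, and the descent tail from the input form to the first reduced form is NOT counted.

D = 2128, ⌊√D⌋ = 46
river: ρ → (24,44,-2)
river: ρ → (-2,44,24)
river: ρ → (24,4,-22)
river: ρ → (-22,40,6)
river: ρ → (6,44,-8)
river: ρ → (-8,36,26)
river: ρ → (26,16,-18)
river: ρ → (-18,20,24)
river: ρ → (24,28,-14)
river: ρ → (-14,28,24)
river: ρ → (24,20,-18)
river: ρ → (-18,16,26)
river: ρ → (26,36,-8)
river: ρ → (-8,44,6)
river: ρ → (6,40,-22)
river: ρ → (-22,4,24)
ρ-cycle length = 16 (tail of 0 descent steps not counted)

16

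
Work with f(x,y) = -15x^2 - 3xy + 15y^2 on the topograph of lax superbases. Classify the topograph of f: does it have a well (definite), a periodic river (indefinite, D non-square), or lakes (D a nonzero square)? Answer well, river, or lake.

D = b²−4ac = (-3)² − 4·(-15)·15 = 909
D > 0 non-square ⇒ indefinite ⇒ periodic river

river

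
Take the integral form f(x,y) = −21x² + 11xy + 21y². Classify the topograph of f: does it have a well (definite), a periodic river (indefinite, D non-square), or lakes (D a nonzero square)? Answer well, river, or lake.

D = b²−4ac = 11² − 4·(-21)·21 = 1885
D > 0 non-square ⇒ indefinite ⇒ periodic river

river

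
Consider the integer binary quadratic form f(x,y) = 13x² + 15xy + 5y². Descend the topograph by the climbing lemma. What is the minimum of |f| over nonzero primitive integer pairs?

translate: b→-11 (≡15 mod 26), so (13,15,5)→(13,-11,3)
flip: (13,-11,3)→(3,11,13)
translate: b→-1 (≡11 mod 6), so (3,11,13)→(3,-1,3)
flip: (3,-1,3)→(3,1,3)
reduced (well bottom): (3,1,3) with a≤c, −a<b≤a
well minimum = a = 3

3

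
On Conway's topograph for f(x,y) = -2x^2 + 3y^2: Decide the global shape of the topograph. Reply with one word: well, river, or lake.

D = b²−4ac = 0² − 4·(-2)·3 = 24
D > 0 non-square ⇒ indefinite ⇒ periodic river

river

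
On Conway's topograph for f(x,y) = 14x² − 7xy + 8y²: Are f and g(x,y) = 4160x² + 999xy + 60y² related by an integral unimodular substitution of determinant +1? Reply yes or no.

D₁ = -399, D₂ = -399
f: flip: (14,-7,8)→(8,7,14)
f: reduced (well bottom): (8,7,14) with a≤c, −a<b≤a
g: flip: (4160,999,60)→(60,-999,4160)
g: translate: b→-39 (≡-999 mod 120), so (60,-999,4160)→(60,-39,8)
g: flip: (60,-39,8)→(8,39,60)
g: translate: b→7 (≡39 mod 16), so (8,39,60)→(8,7,14)
g: reduced (well bottom): (8,7,14) with a≤c, −a<b≤a
reduced forms (8, 7, 14) vs (8, 7, 14) ⇒ equivalent

yes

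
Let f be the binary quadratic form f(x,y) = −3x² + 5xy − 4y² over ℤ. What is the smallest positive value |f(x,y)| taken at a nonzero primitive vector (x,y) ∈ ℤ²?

translate: b→1 (≡-5 mod 6), so (3,-5,4)→(3,1,2)
flip: (3,1,2)→(2,-1,3)
reduced (well bottom): (2,-1,3) with a≤c, −a<b≤a
well minimum |f| = |-2| = 2 (negative-definite)

2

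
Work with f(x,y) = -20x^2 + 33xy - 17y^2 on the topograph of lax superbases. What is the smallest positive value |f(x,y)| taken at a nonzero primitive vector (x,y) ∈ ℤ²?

translate: b→7 (≡-33 mod 40), so (20,-33,17)→(20,7,4)
flip: (20,7,4)→(4,-7,20)
translate: b→1 (≡-7 mod 8), so (4,-7,20)→(4,1,17)
reduced (well bottom): (4,1,17) with a≤c, −a<b≤a
well minimum |f| = |-4| = 4 (negative-definite)

4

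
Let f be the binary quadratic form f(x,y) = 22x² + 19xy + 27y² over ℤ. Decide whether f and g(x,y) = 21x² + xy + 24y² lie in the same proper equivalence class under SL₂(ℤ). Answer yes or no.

D₁ = -2015, D₂ = -2015
f: reduced (well bottom): (22,19,27) with a≤c, −a<b≤a
g: reduced (well bottom): (21,1,24) with a≤c, −a<b≤a
reduced forms (22, 19, 27) vs (21, 1, 24) ⇒ inequivalent

no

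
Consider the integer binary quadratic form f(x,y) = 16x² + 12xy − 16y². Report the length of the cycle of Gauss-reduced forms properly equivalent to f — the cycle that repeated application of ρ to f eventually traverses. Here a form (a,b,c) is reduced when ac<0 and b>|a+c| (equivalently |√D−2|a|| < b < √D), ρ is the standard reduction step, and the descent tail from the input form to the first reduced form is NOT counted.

D = 1168, ⌊√D⌋ = 34
river: ρ → (-16,20,12)
river: ρ → (12,28,-8)
river: ρ → (-8,20,24)
river: ρ → (24,28,-4)
river: ρ → (-4,28,24)
river: ρ → (24,20,-8)
river: ρ → (-8,28,12)
river: ρ → (12,20,-16)
river: ρ → (-16,12,16)
river: ρ → (16,20,-12)
river: ρ → (-12,28,8)
river: ρ → (8,20,-24)
river: ρ → (-24,28,4)
river: ρ → (4,28,-24)
river: ρ → (-24,20,8)
river: ρ → (8,28,-12)
river: ρ → (-12,20,16)
river: ρ → (16,12,-16)
ρ-cycle length = 18 (tail of 0 descent steps not counted)

18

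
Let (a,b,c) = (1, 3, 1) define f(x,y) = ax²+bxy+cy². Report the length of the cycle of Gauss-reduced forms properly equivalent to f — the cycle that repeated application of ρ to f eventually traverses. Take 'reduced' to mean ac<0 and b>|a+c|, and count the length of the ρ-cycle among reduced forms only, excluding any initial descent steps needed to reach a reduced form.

D = 5, ⌊√D⌋ = 2
descent: ρ → (1,1,-1)  [lands on river]
river: ρ → (-1,1,1)
ρ-cycle length = 2 (tail of 1 descent step not counted)

2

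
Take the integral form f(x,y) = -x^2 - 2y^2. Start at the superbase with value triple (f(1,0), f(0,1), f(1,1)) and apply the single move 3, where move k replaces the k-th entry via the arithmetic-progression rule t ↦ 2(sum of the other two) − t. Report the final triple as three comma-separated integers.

start (-1,-2,-3) = (f(1,0),f(0,1),f(1,1))
replace slot 3: 2·((-1)+(-2)) − (-3) = -3 → (-1,-2,-3)

-1,-2,-3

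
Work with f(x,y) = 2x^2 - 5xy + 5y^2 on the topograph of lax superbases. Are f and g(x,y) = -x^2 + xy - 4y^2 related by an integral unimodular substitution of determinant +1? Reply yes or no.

D₁ = -15, D₂ = -15
f: translate: b→-1 (≡-5 mod 4), so (2,-5,5)→(2,-1,2)
f: flip: (2,-1,2)→(2,1,2)
f: reduced (well bottom): (2,1,2) with a≤c, −a<b≤a
g is negative-definite; reduce −g:
−g: translate: b→1 (≡-1 mod 2), so (1,-1,4)→(1,1,4)
−g: reduced (well bottom): (1,1,4) with a≤c, −a<b≤a
flip sign back: reduced form of g is (-1,-1,-4)
reduced forms (2, 1, 2) vs (-1, -1, -4) ⇒ inequivalent

no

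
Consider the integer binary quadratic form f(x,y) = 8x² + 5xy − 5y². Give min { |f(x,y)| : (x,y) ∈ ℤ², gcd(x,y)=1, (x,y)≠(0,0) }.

river: ρ → (-5,5,8)
river: ρ → (8,11,-2)
river: ρ → (-2,13,2)
river: ρ → (2,11,-8)
river: ρ → (-8,5,5)
river: ρ → (5,5,-8)
river: ρ → (-8,11,2)
river: ρ → (2,13,-2)
river: ρ → (-2,11,8)
river: ρ → (8,5,-5)
closes: descent 0, river 10
min |a| on river = 2

2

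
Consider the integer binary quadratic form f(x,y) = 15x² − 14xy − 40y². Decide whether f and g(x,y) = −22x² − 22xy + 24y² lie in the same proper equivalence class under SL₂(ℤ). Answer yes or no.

D₁ = 2596, D₂ = 2596
river cycle of f (length 30): (15, 46, -8), (-8, 50, 3), (3, 46, -40), (-40, 34, 9), (9, 38, -32), (-32, 26, 15), (15, 34, -24), (-24, 14, 25), (25, 36, -13), (-13, 42, 16), … (20 more)
river cycle of g (length 34): (24, 22, -22), (-22, 22, 24), (24, 26, -20), (-20, 14, 30), (30, 46, -4), (-4, 50, 6), (6, 46, -20), (-20, 34, 18), (18, 38, -16), (-16, 26, 30), … (24 more)
cycles differ ⇒ inequivalent

no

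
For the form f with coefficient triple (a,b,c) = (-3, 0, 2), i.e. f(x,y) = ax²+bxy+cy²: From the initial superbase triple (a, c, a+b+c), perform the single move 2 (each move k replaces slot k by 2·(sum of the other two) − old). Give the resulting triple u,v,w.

start (-3,2,-1) = (f(1,0),f(0,1),f(1,1))
replace slot 2: 2·((-3)+(-1)) − 2 = -10 → (-3,-10,-1)

-3,-10,-1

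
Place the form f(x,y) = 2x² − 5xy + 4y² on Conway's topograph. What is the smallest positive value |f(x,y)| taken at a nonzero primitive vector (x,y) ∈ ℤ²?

translate: b→-1 (≡-5 mod 4), so (2,-5,4)→(2,-1,1)
flip: (2,-1,1)→(1,1,2)
reduced (well bottom): (1,1,2) with a≤c, −a<b≤a
well minimum = a = 1

1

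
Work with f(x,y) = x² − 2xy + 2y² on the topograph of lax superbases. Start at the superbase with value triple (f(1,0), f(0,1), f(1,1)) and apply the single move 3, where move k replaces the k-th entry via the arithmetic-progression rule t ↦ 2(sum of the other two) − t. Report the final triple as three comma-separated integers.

start (1,2,1) = (f(1,0),f(0,1),f(1,1))
replace slot 3: 2·(1+2) − 1 = 5 → (1,2,5)

1,2,5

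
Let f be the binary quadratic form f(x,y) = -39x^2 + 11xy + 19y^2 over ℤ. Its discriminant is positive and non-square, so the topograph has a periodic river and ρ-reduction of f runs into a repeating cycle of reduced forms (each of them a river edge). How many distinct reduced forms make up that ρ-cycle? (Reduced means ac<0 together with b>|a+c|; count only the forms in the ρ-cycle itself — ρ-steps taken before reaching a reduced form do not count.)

D = 3085, ⌊√D⌋ = 55
descent: ρ → (19,27,-31)  [lands on river]
river: ρ → (-31,35,15)
river: ρ → (15,55,-1)
river: ρ → (-1,55,15)
river: ρ → (15,35,-31)
river: ρ → (-31,27,19)
river: ρ → (19,49,-9)
river: ρ → (-9,41,39)
river: ρ → (39,37,-11)
river: ρ → (-11,51,11)
river: ρ → (11,37,-39)
river: ρ → (-39,41,9)
river: ρ → (9,49,-19)
river: ρ → (-19,27,31)
river: ρ → (31,35,-15)
river: ρ → (-15,55,1)
river: ρ → (1,55,-15)
river: ρ → (-15,35,31)
river: ρ → (31,27,-19)
river: ρ → (-19,49,9)
river: ρ → (9,41,-39)
river: ρ → (-39,37,11)
river: ρ → (11,51,-11)
river: ρ → (-11,37,39)
river: ρ → (39,41,-9)
river: ρ → (-9,49,19)
ρ-cycle length = 26 (tail of 1 descent step not counted)

26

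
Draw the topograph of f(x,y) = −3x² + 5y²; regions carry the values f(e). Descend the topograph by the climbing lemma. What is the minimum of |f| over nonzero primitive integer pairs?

descent: ρ → (5,0,-3)
descent: ρ → (-3,6,2)  [lands on river]
river: ρ → (2,6,-3)
closes: descent 2, river 2
min |a| on river = 2

2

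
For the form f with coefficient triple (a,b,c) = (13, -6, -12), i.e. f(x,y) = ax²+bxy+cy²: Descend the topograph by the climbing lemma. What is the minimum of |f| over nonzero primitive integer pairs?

descent: ρ → (-12,6,13)  [lands on river]
river: ρ → (13,20,-5)
river: ρ → (-5,20,13)
river: ρ → (13,6,-12)
river: ρ → (-12,18,7)
river: ρ → (7,24,-3)
river: ρ → (-3,24,7)
river: ρ → (7,18,-12)
closes: descent 1, river 8
min |a| on river = 3

3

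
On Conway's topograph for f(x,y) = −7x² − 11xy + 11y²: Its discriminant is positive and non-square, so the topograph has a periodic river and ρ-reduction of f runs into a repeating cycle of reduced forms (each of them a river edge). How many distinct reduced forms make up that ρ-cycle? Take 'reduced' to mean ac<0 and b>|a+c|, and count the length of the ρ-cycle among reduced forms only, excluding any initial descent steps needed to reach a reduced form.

D = 429, ⌊√D⌋ = 20
descent: ρ → (11,11,-7)  [lands on river]
river: ρ → (-7,17,5)
river: ρ → (5,13,-13)
river: ρ → (-13,13,5)
river: ρ → (5,17,-7)
river: ρ → (-7,11,11)
ρ-cycle length = 6 (tail of 1 descent step not counted)

6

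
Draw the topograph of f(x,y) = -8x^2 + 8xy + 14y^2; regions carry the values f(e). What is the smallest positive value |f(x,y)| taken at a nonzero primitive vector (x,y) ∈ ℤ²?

river: ρ → (14,20,-2)
river: ρ → (-2,20,14)
river: ρ → (14,8,-8)
river: ρ → (-8,8,14)
closes: descent 0, river 4
min |a| on river = 2

2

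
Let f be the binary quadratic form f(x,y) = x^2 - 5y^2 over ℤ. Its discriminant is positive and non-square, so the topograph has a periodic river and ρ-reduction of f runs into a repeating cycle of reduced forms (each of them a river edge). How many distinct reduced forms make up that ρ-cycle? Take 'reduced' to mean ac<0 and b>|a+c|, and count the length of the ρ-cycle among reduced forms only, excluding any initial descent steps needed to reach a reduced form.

D = 20, ⌊√D⌋ = 4
descent: ρ → (-5,0,1)
descent: ρ → (1,4,-1)  [lands on river]
river: ρ → (-1,4,1)
ρ-cycle length = 2 (tail of 2 descent steps not counted)

2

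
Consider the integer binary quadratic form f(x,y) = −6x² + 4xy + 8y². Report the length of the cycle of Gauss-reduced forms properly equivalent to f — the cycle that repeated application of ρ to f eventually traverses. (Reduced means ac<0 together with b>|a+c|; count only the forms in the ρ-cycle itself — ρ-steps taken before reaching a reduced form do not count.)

D = 208, ⌊√D⌋ = 14
river: ρ → (8,12,-2)
river: ρ → (-2,12,8)
river: ρ → (8,4,-6)
river: ρ → (-6,8,6)
river: ρ → (6,4,-8)
river: ρ → (-8,12,2)
river: ρ → (2,12,-8)
river: ρ → (-8,4,6)
river: ρ → (6,8,-6)
river: ρ → (-6,4,8)
ρ-cycle length = 10 (tail of 0 descent steps not counted)

10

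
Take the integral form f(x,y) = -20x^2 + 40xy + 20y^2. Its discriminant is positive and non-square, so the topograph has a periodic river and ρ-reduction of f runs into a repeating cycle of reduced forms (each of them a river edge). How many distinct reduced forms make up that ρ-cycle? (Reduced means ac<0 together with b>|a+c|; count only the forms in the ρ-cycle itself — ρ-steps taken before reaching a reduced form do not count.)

D = 3200, ⌊√D⌋ = 56
river: ρ → (20,40,-20)
river: ρ → (-20,40,20)
ρ-cycle length = 2 (tail of 0 descent steps not counted)

2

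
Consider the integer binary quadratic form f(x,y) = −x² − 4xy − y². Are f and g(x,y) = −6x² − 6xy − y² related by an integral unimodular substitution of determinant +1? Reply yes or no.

D₁ = 12, D₂ = 12
river cycle of f (length 2): (-1, 2, 2), (2, 2, -1)
river cycle of g (length 2): (-1, 2, 2), (2, 2, -1)
cycles coincide ⇒ equivalent

yes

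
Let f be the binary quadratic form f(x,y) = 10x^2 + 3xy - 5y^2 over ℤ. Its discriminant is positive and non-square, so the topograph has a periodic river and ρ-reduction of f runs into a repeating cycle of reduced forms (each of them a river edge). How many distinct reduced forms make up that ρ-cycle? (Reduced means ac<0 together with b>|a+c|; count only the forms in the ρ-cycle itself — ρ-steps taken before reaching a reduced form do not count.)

D = 209, ⌊√D⌋ = 14
descent: ρ → (-5,7,8)  [lands on river]
river: ρ → (8,9,-4)
river: ρ → (-4,7,10)
river: ρ → (10,13,-1)
river: ρ → (-1,13,10)
river: ρ → (10,7,-4)
river: ρ → (-4,9,8)
river: ρ → (8,7,-5)
river: ρ → (-5,13,2)
river: ρ → (2,11,-11)
river: ρ → (-11,11,2)
river: ρ → (2,13,-5)
ρ-cycle length = 12 (tail of 1 descent step not counted)

12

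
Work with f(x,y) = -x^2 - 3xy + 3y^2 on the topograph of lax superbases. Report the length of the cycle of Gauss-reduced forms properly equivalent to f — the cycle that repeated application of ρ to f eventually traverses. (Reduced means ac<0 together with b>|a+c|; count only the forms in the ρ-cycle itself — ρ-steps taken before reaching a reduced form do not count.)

D = 21, ⌊√D⌋ = 4
descent: ρ → (3,3,-1)  [lands on river]
river: ρ → (-1,3,3)
ρ-cycle length = 2 (tail of 1 descent step not counted)

2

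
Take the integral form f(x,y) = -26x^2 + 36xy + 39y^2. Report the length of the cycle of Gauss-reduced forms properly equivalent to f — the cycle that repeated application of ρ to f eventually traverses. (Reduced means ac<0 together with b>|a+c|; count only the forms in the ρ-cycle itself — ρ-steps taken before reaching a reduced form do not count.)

D = 5352, ⌊√D⌋ = 73
river: ρ → (39,42,-23)
river: ρ → (-23,50,31)
river: ρ → (31,12,-42)
river: ρ → (-42,72,1)
river: ρ → (1,72,-42)
river: ρ → (-42,12,31)
river: ρ → (31,50,-23)
river: ρ → (-23,42,39)
river: ρ → (39,36,-26)
river: ρ → (-26,68,7)
river: ρ → (7,72,-6)
river: ρ → (-6,72,7)
river: ρ → (7,68,-26)
river: ρ → (-26,36,39)
ρ-cycle length = 14 (tail of 0 descent steps not counted)

14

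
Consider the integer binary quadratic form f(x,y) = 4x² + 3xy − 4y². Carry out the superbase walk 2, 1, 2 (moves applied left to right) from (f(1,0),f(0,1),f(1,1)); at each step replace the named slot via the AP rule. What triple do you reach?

start (4,-4,3) = (f(1,0),f(0,1),f(1,1))
replace slot 2: 2·(4+3) − (-4) = 18 → (4,18,3)
replace slot 1: 2·(18+3) − 4 = 38 → (38,18,3)
replace slot 2: 2·(38+3) − 18 = 64 → (38,64,3)

38,64,3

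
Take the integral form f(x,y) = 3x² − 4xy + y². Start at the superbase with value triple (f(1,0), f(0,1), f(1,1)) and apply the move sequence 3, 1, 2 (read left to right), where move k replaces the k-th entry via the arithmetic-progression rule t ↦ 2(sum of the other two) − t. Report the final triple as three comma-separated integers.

start (3,1,0) = (f(1,0),f(0,1),f(1,1))
replace slot 3: 2·(3+1) − 0 = 8 → (3,1,8)
replace slot 1: 2·(1+8) − 3 = 15 → (15,1,8)
replace slot 2: 2·(15+8) − 1 = 45 → (15,45,8)

15,45,8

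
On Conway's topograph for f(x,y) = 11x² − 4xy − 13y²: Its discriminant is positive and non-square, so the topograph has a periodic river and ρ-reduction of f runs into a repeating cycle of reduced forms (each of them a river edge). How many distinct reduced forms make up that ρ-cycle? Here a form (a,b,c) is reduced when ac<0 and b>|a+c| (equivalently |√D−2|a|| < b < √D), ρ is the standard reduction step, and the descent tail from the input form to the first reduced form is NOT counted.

D = 588, ⌊√D⌋ = 24
descent: ρ → (-13,4,11)  [lands on river]
river: ρ → (11,18,-6)
river: ρ → (-6,18,11)
river: ρ → (11,4,-13)
river: ρ → (-13,22,2)
river: ρ → (2,22,-13)
ρ-cycle length = 6 (tail of 1 descent step not counted)

6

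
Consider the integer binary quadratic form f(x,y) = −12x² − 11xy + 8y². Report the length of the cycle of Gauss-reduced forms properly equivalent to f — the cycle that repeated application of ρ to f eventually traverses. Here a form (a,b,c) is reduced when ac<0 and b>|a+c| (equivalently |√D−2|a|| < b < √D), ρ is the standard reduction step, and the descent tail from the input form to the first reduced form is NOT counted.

D = 505, ⌊√D⌋ = 22
descent: ρ → (8,11,-12)  [lands on river]
river: ρ → (-12,13,7)
river: ρ → (7,15,-10)
river: ρ → (-10,5,12)
river: ρ → (12,19,-3)
river: ρ → (-3,17,18)
river: ρ → (18,19,-2)
river: ρ → (-2,21,8)
ρ-cycle length = 8 (tail of 1 descent step not counted)

8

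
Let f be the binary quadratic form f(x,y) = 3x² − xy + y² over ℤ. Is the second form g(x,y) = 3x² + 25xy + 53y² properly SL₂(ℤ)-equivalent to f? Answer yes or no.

D₁ = -11, D₂ = -11
f: flip: (3,-1,1)→(1,1,3)
f: reduced (well bottom): (1,1,3) with a≤c, −a<b≤a
g: translate: b→1 (≡25 mod 6), so (3,25,53)→(3,1,1)
g: flip: (3,1,1)→(1,-1,3)
g: translate: b→1 (≡-1 mod 2), so (1,-1,3)→(1,1,3)
g: reduced (well bottom): (1,1,3) with a≤c, −a<b≤a
reduced forms (1, 1, 3) vs (1, 1, 3) ⇒ equivalent

yes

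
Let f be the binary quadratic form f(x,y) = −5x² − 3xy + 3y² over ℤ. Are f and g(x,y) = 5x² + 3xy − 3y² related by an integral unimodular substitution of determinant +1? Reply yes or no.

D₁ = 69, D₂ = 69
river cycle of f (length 4): (3, 3, -5), (-5, 7, 1), (1, 7, -5), (-5, 3, 3)
river cycle of g (length 4): (-3, 3, 5), (5, 7, -1), (-1, 7, 5), (5, 3, -3)
cycles differ ⇒ inequivalent

no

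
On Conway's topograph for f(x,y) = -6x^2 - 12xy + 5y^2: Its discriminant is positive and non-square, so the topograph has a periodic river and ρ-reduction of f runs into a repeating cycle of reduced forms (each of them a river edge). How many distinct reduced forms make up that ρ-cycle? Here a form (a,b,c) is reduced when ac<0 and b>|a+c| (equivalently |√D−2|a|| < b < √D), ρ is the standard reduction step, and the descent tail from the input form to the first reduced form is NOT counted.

D = 264, ⌊√D⌋ = 16
descent: ρ → (5,12,-6)  [lands on river]
river: ρ → (-6,12,5)
river: ρ → (5,8,-10)
river: ρ → (-10,12,3)
river: ρ → (3,12,-10)
river: ρ → (-10,8,5)
ρ-cycle length = 6 (tail of 1 descent step not counted)

6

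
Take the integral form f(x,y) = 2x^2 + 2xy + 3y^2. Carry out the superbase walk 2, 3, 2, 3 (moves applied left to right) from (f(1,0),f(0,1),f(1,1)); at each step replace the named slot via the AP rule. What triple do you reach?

start (2,3,7) = (f(1,0),f(0,1),f(1,1))
replace slot 2: 2·(2+7) − 3 = 15 → (2,15,7)
replace slot 3: 2·(2+15) − 7 = 27 → (2,15,27)
replace slot 2: 2·(2+27) − 15 = 43 → (2,43,27)
replace slot 3: 2·(2+43) − 27 = 63 → (2,43,63)

2,43,63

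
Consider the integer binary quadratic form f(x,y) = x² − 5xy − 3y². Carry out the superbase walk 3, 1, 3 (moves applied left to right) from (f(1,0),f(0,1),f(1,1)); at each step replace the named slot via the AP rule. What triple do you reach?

start (1,-3,-7) = (f(1,0),f(0,1),f(1,1))
replace slot 3: 2·(1+(-3)) − (-7) = 3 → (1,-3,3)
replace slot 1: 2·((-3)+3) − 1 = -1 → (-1,-3,3)
replace slot 3: 2·((-1)+(-3)) − 3 = -11 → (-1,-3,-11)

-1,-3,-11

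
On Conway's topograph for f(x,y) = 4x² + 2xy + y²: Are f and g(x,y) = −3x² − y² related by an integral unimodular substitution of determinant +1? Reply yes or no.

D₁ = -12, D₂ = -12
f: flip: (4,2,1)→(1,-2,4)
f: translate: b→0 (≡-2 mod 2), so (1,-2,4)→(1,0,3)
f: reduced (well bottom): (1,0,3) with a≤c, −a<b≤a
g is negative-definite; reduce −g:
−g: flip: (3,0,1)→(1,0,3)
−g: reduced (well bottom): (1,0,3) with a≤c, −a<b≤a
flip sign back: reduced form of g is (-1,0,-3)
reduced forms (1, 0, 3) vs (-1, 0, -3) ⇒ inequivalent

no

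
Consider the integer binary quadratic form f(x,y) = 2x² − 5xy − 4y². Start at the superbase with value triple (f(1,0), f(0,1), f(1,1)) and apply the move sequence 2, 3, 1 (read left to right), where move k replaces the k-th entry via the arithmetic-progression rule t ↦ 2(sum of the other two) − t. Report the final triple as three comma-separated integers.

start (2,-4,-7) = (f(1,0),f(0,1),f(1,1))
replace slot 2: 2·(2+(-7)) − (-4) = -6 → (2,-6,-7)
replace slot 3: 2·(2+(-6)) − (-7) = -1 → (2,-6,-1)
replace slot 1: 2·((-6)+(-1)) − 2 = -16 → (-16,-6,-1)

-16,-6,-1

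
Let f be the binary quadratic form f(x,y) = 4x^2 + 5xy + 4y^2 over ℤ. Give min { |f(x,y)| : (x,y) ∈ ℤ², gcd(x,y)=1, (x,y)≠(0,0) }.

translate: b→-3 (≡5 mod 8), so (4,5,4)→(4,-3,3)
flip: (4,-3,3)→(3,3,4)
reduced (well bottom): (3,3,4) with a≤c, −a<b≤a
well minimum = a = 3

3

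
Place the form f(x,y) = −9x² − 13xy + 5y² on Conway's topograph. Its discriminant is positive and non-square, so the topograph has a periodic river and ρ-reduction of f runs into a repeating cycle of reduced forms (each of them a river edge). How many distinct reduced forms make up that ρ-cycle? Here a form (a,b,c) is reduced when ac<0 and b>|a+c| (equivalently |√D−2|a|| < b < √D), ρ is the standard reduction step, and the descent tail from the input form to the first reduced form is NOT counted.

D = 349, ⌊√D⌋ = 18
descent: ρ → (5,13,-9)  [lands on river]
river: ρ → (-9,5,9)
river: ρ → (9,13,-5)
river: ρ → (-5,17,3)
river: ρ → (3,13,-15)
river: ρ → (-15,17,1)
river: ρ → (1,17,-15)
river: ρ → (-15,13,3)
river: ρ → (3,17,-5)
river: ρ → (-5,13,9)
river: ρ → (9,5,-9)
river: ρ → (-9,13,5)
river: ρ → (5,17,-3)
river: ρ → (-3,13,15)
river: ρ → (15,17,-1)
river: ρ → (-1,17,15)
river: ρ → (15,13,-3)
river: ρ → (-3,17,5)
ρ-cycle length = 18 (tail of 1 descent step not counted)

18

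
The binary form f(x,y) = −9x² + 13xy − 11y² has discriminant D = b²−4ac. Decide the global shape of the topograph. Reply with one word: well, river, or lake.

D = b²−4ac = 13² − 4·(-9)·(-11) = -227
D < 0 ⇒ definite ⇒ every region one sign ⇒ single well

well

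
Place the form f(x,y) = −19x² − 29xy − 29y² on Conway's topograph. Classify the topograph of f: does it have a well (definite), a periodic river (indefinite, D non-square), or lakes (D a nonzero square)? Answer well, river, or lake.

D = b²−4ac = (-29)² − 4·(-19)·(-29) = -1363
D < 0 ⇒ definite ⇒ every region one sign ⇒ single well

well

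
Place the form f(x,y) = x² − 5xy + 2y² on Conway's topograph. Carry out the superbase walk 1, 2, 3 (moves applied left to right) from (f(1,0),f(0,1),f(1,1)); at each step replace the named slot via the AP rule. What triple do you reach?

start (1,2,-2) = (f(1,0),f(0,1),f(1,1))
replace slot 1: 2·(2+(-2)) − 1 = -1 → (-1,2,-2)
replace slot 2: 2·((-1)+(-2)) − 2 = -8 → (-1,-8,-2)
replace slot 3: 2·((-1)+(-8)) − (-2) = -16 → (-1,-8,-16)

-1,-8,-16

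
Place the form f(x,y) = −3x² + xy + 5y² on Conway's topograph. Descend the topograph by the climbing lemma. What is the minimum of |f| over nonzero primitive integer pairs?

descent: ρ → (5,-1,-3)
descent: ρ → (-3,7,1)  [lands on river]
river: ρ → (1,7,-3)
river: ρ → (-3,5,3)
river: ρ → (3,7,-1)
river: ρ → (-1,7,3)
river: ρ → (3,5,-3)
closes: descent 2, river 6
min |a| on river = 1

1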